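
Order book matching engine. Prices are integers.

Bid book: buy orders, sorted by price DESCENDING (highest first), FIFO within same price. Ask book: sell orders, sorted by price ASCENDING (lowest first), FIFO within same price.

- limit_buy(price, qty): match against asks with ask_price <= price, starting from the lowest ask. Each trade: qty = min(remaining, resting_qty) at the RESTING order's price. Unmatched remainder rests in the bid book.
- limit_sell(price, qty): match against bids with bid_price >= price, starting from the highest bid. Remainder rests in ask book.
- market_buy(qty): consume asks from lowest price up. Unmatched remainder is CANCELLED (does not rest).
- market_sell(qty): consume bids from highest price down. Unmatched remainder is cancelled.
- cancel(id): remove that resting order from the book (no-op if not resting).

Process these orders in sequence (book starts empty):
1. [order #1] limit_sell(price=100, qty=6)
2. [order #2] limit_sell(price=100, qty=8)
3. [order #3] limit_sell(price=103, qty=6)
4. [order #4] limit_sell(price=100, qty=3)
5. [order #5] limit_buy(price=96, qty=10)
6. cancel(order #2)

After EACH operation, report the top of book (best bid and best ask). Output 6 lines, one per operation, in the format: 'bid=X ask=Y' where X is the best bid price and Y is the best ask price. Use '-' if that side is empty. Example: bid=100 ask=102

Answer: bid=- ask=100
bid=- ask=100
bid=- ask=100
bid=- ask=100
bid=96 ask=100
bid=96 ask=100

Derivation:
After op 1 [order #1] limit_sell(price=100, qty=6): fills=none; bids=[-] asks=[#1:6@100]
After op 2 [order #2] limit_sell(price=100, qty=8): fills=none; bids=[-] asks=[#1:6@100 #2:8@100]
After op 3 [order #3] limit_sell(price=103, qty=6): fills=none; bids=[-] asks=[#1:6@100 #2:8@100 #3:6@103]
After op 4 [order #4] limit_sell(price=100, qty=3): fills=none; bids=[-] asks=[#1:6@100 #2:8@100 #4:3@100 #3:6@103]
After op 5 [order #5] limit_buy(price=96, qty=10): fills=none; bids=[#5:10@96] asks=[#1:6@100 #2:8@100 #4:3@100 #3:6@103]
After op 6 cancel(order #2): fills=none; bids=[#5:10@96] asks=[#1:6@100 #4:3@100 #3:6@103]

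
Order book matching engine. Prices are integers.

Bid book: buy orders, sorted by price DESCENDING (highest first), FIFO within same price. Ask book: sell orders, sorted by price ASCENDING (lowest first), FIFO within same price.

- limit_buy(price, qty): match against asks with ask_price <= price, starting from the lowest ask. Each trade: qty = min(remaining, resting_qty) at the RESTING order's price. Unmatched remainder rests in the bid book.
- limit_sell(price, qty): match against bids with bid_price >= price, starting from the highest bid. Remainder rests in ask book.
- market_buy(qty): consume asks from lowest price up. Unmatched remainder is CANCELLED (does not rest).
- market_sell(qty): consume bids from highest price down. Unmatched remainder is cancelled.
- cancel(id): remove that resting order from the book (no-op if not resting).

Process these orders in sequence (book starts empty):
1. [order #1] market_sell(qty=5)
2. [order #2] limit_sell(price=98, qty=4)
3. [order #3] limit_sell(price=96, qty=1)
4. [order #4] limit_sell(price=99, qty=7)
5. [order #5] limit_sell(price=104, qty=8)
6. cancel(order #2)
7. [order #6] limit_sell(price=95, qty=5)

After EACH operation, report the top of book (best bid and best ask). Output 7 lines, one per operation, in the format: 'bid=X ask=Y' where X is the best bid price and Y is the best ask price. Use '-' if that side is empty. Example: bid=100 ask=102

After op 1 [order #1] market_sell(qty=5): fills=none; bids=[-] asks=[-]
After op 2 [order #2] limit_sell(price=98, qty=4): fills=none; bids=[-] asks=[#2:4@98]
After op 3 [order #3] limit_sell(price=96, qty=1): fills=none; bids=[-] asks=[#3:1@96 #2:4@98]
After op 4 [order #4] limit_sell(price=99, qty=7): fills=none; bids=[-] asks=[#3:1@96 #2:4@98 #4:7@99]
After op 5 [order #5] limit_sell(price=104, qty=8): fills=none; bids=[-] asks=[#3:1@96 #2:4@98 #4:7@99 #5:8@104]
After op 6 cancel(order #2): fills=none; bids=[-] asks=[#3:1@96 #4:7@99 #5:8@104]
After op 7 [order #6] limit_sell(price=95, qty=5): fills=none; bids=[-] asks=[#6:5@95 #3:1@96 #4:7@99 #5:8@104]

Answer: bid=- ask=-
bid=- ask=98
bid=- ask=96
bid=- ask=96
bid=- ask=96
bid=- ask=96
bid=- ask=95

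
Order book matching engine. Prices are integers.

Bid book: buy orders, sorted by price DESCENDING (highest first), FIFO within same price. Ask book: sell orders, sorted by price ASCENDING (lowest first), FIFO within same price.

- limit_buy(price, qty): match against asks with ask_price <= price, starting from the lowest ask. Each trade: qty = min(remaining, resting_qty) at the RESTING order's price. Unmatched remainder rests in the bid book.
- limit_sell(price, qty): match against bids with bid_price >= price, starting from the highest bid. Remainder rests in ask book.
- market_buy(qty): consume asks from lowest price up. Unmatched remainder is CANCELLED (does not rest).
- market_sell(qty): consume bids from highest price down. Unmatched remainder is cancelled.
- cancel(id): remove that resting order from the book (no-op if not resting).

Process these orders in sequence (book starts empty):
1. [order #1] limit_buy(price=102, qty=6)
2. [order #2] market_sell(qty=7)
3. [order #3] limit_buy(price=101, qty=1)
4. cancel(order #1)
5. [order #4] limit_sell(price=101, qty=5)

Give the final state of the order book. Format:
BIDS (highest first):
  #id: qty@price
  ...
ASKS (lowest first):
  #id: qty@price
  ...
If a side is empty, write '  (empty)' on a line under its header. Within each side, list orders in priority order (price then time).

Answer: BIDS (highest first):
  (empty)
ASKS (lowest first):
  #4: 4@101

Derivation:
After op 1 [order #1] limit_buy(price=102, qty=6): fills=none; bids=[#1:6@102] asks=[-]
After op 2 [order #2] market_sell(qty=7): fills=#1x#2:6@102; bids=[-] asks=[-]
After op 3 [order #3] limit_buy(price=101, qty=1): fills=none; bids=[#3:1@101] asks=[-]
After op 4 cancel(order #1): fills=none; bids=[#3:1@101] asks=[-]
After op 5 [order #4] limit_sell(price=101, qty=5): fills=#3x#4:1@101; bids=[-] asks=[#4:4@101]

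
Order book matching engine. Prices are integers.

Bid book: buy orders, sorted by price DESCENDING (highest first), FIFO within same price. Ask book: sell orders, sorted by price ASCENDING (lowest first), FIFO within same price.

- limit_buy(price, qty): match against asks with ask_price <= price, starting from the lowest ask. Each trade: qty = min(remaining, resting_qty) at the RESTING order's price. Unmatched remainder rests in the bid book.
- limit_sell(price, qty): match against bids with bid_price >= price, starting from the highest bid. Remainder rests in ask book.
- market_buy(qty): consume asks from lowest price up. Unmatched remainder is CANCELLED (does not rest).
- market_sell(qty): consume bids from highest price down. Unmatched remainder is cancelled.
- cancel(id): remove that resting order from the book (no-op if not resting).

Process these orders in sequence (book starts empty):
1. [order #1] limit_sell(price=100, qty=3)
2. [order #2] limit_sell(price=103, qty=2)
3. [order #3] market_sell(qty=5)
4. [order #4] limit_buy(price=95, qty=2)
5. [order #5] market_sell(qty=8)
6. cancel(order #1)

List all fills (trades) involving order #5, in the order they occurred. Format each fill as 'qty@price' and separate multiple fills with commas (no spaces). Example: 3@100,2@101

After op 1 [order #1] limit_sell(price=100, qty=3): fills=none; bids=[-] asks=[#1:3@100]
After op 2 [order #2] limit_sell(price=103, qty=2): fills=none; bids=[-] asks=[#1:3@100 #2:2@103]
After op 3 [order #3] market_sell(qty=5): fills=none; bids=[-] asks=[#1:3@100 #2:2@103]
After op 4 [order #4] limit_buy(price=95, qty=2): fills=none; bids=[#4:2@95] asks=[#1:3@100 #2:2@103]
After op 5 [order #5] market_sell(qty=8): fills=#4x#5:2@95; bids=[-] asks=[#1:3@100 #2:2@103]
After op 6 cancel(order #1): fills=none; bids=[-] asks=[#2:2@103]

Answer: 2@95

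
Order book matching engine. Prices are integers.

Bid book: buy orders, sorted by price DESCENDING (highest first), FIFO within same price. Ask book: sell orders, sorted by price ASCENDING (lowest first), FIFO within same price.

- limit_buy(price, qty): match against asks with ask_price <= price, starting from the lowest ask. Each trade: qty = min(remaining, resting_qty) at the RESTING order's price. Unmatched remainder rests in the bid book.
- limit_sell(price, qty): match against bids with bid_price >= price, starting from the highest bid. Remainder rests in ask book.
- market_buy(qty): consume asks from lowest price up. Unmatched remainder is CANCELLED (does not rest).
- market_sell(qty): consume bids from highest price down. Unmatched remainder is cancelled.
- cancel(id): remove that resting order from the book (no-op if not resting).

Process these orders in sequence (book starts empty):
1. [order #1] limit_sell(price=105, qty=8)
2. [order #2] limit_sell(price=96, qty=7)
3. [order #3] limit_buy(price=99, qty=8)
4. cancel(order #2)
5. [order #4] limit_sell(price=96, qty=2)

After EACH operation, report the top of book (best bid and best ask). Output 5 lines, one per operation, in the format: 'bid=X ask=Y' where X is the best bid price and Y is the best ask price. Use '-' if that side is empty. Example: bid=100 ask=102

After op 1 [order #1] limit_sell(price=105, qty=8): fills=none; bids=[-] asks=[#1:8@105]
After op 2 [order #2] limit_sell(price=96, qty=7): fills=none; bids=[-] asks=[#2:7@96 #1:8@105]
After op 3 [order #3] limit_buy(price=99, qty=8): fills=#3x#2:7@96; bids=[#3:1@99] asks=[#1:8@105]
After op 4 cancel(order #2): fills=none; bids=[#3:1@99] asks=[#1:8@105]
After op 5 [order #4] limit_sell(price=96, qty=2): fills=#3x#4:1@99; bids=[-] asks=[#4:1@96 #1:8@105]

Answer: bid=- ask=105
bid=- ask=96
bid=99 ask=105
bid=99 ask=105
bid=- ask=96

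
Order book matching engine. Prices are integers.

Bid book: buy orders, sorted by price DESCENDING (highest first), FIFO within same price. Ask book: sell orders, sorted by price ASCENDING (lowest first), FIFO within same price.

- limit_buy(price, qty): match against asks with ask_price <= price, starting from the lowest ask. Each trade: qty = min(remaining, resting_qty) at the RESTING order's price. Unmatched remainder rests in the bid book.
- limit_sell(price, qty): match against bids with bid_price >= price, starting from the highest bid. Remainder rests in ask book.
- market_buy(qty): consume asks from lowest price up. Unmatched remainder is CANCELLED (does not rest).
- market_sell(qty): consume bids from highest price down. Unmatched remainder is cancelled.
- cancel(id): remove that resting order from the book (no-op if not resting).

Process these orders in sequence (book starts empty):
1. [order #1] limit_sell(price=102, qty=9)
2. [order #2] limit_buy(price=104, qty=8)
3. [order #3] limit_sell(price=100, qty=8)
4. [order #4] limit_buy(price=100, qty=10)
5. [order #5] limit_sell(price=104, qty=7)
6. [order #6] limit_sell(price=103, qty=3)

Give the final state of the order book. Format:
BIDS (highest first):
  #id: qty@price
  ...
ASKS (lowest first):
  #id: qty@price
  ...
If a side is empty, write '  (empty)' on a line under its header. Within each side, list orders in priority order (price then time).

Answer: BIDS (highest first):
  #4: 2@100
ASKS (lowest first):
  #1: 1@102
  #6: 3@103
  #5: 7@104

Derivation:
After op 1 [order #1] limit_sell(price=102, qty=9): fills=none; bids=[-] asks=[#1:9@102]
After op 2 [order #2] limit_buy(price=104, qty=8): fills=#2x#1:8@102; bids=[-] asks=[#1:1@102]
After op 3 [order #3] limit_sell(price=100, qty=8): fills=none; bids=[-] asks=[#3:8@100 #1:1@102]
After op 4 [order #4] limit_buy(price=100, qty=10): fills=#4x#3:8@100; bids=[#4:2@100] asks=[#1:1@102]
After op 5 [order #5] limit_sell(price=104, qty=7): fills=none; bids=[#4:2@100] asks=[#1:1@102 #5:7@104]
After op 6 [order #6] limit_sell(price=103, qty=3): fills=none; bids=[#4:2@100] asks=[#1:1@102 #6:3@103 #5:7@104]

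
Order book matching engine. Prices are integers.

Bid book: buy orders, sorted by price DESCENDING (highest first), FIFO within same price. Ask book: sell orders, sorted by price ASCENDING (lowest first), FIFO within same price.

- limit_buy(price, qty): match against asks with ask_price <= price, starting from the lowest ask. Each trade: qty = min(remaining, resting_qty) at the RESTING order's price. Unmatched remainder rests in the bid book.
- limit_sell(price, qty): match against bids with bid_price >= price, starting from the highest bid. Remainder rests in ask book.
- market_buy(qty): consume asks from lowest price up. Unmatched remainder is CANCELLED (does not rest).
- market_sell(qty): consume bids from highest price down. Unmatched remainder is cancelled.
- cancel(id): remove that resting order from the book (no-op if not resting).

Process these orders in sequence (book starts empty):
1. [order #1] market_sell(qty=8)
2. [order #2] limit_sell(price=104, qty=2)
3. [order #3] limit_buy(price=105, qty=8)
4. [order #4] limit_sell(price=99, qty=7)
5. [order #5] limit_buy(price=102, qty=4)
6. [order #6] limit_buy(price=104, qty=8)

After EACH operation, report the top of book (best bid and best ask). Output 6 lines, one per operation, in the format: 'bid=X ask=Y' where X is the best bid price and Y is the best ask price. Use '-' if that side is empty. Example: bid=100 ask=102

After op 1 [order #1] market_sell(qty=8): fills=none; bids=[-] asks=[-]
After op 2 [order #2] limit_sell(price=104, qty=2): fills=none; bids=[-] asks=[#2:2@104]
After op 3 [order #3] limit_buy(price=105, qty=8): fills=#3x#2:2@104; bids=[#3:6@105] asks=[-]
After op 4 [order #4] limit_sell(price=99, qty=7): fills=#3x#4:6@105; bids=[-] asks=[#4:1@99]
After op 5 [order #5] limit_buy(price=102, qty=4): fills=#5x#4:1@99; bids=[#5:3@102] asks=[-]
After op 6 [order #6] limit_buy(price=104, qty=8): fills=none; bids=[#6:8@104 #5:3@102] asks=[-]

Answer: bid=- ask=-
bid=- ask=104
bid=105 ask=-
bid=- ask=99
bid=102 ask=-
bid=104 ask=-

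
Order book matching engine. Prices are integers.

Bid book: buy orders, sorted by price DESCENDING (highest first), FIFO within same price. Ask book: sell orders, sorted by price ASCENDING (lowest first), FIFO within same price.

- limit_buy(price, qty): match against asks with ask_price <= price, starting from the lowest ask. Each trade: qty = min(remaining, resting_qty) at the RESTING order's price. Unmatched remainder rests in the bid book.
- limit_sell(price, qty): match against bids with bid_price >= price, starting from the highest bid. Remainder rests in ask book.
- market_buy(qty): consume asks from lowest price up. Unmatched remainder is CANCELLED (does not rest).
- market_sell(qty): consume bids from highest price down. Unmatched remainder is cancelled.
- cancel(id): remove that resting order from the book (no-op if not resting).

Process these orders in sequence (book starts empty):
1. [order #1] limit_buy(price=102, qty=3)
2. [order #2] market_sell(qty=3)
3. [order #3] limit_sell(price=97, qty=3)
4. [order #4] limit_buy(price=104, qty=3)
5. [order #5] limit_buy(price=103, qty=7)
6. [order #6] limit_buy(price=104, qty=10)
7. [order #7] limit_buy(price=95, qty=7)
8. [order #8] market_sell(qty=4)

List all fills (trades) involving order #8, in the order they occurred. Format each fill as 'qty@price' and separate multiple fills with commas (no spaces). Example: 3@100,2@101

Answer: 4@104

Derivation:
After op 1 [order #1] limit_buy(price=102, qty=3): fills=none; bids=[#1:3@102] asks=[-]
After op 2 [order #2] market_sell(qty=3): fills=#1x#2:3@102; bids=[-] asks=[-]
After op 3 [order #3] limit_sell(price=97, qty=3): fills=none; bids=[-] asks=[#3:3@97]
After op 4 [order #4] limit_buy(price=104, qty=3): fills=#4x#3:3@97; bids=[-] asks=[-]
After op 5 [order #5] limit_buy(price=103, qty=7): fills=none; bids=[#5:7@103] asks=[-]
After op 6 [order #6] limit_buy(price=104, qty=10): fills=none; bids=[#6:10@104 #5:7@103] asks=[-]
After op 7 [order #7] limit_buy(price=95, qty=7): fills=none; bids=[#6:10@104 #5:7@103 #7:7@95] asks=[-]
After op 8 [order #8] market_sell(qty=4): fills=#6x#8:4@104; bids=[#6:6@104 #5:7@103 #7:7@95] asks=[-]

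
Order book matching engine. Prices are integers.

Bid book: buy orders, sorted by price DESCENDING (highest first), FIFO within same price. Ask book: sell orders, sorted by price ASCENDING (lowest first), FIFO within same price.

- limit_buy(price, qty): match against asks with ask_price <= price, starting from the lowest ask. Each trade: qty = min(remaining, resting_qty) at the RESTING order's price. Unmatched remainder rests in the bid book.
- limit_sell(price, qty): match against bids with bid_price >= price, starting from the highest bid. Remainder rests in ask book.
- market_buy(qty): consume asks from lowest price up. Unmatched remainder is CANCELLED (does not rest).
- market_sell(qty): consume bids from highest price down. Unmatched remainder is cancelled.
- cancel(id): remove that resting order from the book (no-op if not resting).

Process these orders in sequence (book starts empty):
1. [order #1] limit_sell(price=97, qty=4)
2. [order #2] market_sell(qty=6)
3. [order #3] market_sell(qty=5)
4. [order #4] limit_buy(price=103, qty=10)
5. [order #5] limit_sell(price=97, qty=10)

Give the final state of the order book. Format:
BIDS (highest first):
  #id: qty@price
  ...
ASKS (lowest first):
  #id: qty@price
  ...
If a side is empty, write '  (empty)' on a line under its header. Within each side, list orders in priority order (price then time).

Answer: BIDS (highest first):
  (empty)
ASKS (lowest first):
  #5: 4@97

Derivation:
After op 1 [order #1] limit_sell(price=97, qty=4): fills=none; bids=[-] asks=[#1:4@97]
After op 2 [order #2] market_sell(qty=6): fills=none; bids=[-] asks=[#1:4@97]
After op 3 [order #3] market_sell(qty=5): fills=none; bids=[-] asks=[#1:4@97]
After op 4 [order #4] limit_buy(price=103, qty=10): fills=#4x#1:4@97; bids=[#4:6@103] asks=[-]
After op 5 [order #5] limit_sell(price=97, qty=10): fills=#4x#5:6@103; bids=[-] asks=[#5:4@97]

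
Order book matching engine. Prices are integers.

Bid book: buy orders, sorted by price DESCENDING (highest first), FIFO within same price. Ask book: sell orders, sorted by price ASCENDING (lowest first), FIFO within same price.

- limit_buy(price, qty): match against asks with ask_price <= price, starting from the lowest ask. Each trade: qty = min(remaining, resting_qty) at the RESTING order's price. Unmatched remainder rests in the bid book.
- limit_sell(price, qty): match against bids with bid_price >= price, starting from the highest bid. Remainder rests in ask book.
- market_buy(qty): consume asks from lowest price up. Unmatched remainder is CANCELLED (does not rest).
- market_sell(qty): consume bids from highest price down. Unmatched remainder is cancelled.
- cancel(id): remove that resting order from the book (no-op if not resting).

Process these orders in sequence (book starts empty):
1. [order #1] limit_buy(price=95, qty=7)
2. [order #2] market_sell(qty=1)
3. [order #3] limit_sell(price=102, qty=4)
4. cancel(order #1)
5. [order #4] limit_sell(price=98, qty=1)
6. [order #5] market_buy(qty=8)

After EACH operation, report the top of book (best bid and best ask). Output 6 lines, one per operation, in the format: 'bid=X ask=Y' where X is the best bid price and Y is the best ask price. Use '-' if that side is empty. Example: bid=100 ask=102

After op 1 [order #1] limit_buy(price=95, qty=7): fills=none; bids=[#1:7@95] asks=[-]
After op 2 [order #2] market_sell(qty=1): fills=#1x#2:1@95; bids=[#1:6@95] asks=[-]
After op 3 [order #3] limit_sell(price=102, qty=4): fills=none; bids=[#1:6@95] asks=[#3:4@102]
After op 4 cancel(order #1): fills=none; bids=[-] asks=[#3:4@102]
After op 5 [order #4] limit_sell(price=98, qty=1): fills=none; bids=[-] asks=[#4:1@98 #3:4@102]
After op 6 [order #5] market_buy(qty=8): fills=#5x#4:1@98 #5x#3:4@102; bids=[-] asks=[-]

Answer: bid=95 ask=-
bid=95 ask=-
bid=95 ask=102
bid=- ask=102
bid=- ask=98
bid=- ask=-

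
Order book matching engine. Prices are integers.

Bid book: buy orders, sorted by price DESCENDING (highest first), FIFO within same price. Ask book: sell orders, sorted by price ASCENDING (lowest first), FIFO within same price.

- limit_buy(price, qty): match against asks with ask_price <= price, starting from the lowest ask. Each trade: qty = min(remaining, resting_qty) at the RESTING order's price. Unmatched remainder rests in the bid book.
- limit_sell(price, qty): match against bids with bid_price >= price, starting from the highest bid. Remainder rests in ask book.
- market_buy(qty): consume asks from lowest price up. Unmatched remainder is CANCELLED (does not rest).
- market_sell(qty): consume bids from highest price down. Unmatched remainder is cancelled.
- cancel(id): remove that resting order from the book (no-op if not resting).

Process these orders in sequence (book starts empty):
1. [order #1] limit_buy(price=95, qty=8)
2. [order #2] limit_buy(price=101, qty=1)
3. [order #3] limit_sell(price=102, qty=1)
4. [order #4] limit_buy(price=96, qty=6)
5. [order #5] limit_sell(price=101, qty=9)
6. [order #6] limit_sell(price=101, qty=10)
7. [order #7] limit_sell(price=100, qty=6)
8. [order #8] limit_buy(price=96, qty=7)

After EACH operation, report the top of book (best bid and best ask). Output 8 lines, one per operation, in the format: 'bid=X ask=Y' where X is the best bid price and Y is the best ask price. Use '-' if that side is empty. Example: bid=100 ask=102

After op 1 [order #1] limit_buy(price=95, qty=8): fills=none; bids=[#1:8@95] asks=[-]
After op 2 [order #2] limit_buy(price=101, qty=1): fills=none; bids=[#2:1@101 #1:8@95] asks=[-]
After op 3 [order #3] limit_sell(price=102, qty=1): fills=none; bids=[#2:1@101 #1:8@95] asks=[#3:1@102]
After op 4 [order #4] limit_buy(price=96, qty=6): fills=none; bids=[#2:1@101 #4:6@96 #1:8@95] asks=[#3:1@102]
After op 5 [order #5] limit_sell(price=101, qty=9): fills=#2x#5:1@101; bids=[#4:6@96 #1:8@95] asks=[#5:8@101 #3:1@102]
After op 6 [order #6] limit_sell(price=101, qty=10): fills=none; bids=[#4:6@96 #1:8@95] asks=[#5:8@101 #6:10@101 #3:1@102]
After op 7 [order #7] limit_sell(price=100, qty=6): fills=none; bids=[#4:6@96 #1:8@95] asks=[#7:6@100 #5:8@101 #6:10@101 #3:1@102]
After op 8 [order #8] limit_buy(price=96, qty=7): fills=none; bids=[#4:6@96 #8:7@96 #1:8@95] asks=[#7:6@100 #5:8@101 #6:10@101 #3:1@102]

Answer: bid=95 ask=-
bid=101 ask=-
bid=101 ask=102
bid=101 ask=102
bid=96 ask=101
bid=96 ask=101
bid=96 ask=100
bid=96 ask=100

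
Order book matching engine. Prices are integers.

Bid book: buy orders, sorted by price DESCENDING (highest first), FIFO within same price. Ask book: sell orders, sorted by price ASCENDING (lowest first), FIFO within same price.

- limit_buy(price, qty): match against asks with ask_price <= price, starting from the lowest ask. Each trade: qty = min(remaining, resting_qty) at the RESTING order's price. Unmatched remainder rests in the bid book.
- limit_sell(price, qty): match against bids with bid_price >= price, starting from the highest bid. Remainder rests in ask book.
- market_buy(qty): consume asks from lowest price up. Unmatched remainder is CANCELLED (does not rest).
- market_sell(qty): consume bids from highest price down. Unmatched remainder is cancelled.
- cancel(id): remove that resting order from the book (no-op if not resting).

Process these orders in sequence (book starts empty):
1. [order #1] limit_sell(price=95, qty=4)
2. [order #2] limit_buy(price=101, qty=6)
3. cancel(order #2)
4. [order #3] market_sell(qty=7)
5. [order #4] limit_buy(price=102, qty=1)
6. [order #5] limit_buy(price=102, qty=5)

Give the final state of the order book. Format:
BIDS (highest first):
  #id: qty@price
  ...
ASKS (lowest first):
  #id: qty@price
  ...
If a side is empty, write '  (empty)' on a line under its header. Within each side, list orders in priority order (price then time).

After op 1 [order #1] limit_sell(price=95, qty=4): fills=none; bids=[-] asks=[#1:4@95]
After op 2 [order #2] limit_buy(price=101, qty=6): fills=#2x#1:4@95; bids=[#2:2@101] asks=[-]
After op 3 cancel(order #2): fills=none; bids=[-] asks=[-]
After op 4 [order #3] market_sell(qty=7): fills=none; bids=[-] asks=[-]
After op 5 [order #4] limit_buy(price=102, qty=1): fills=none; bids=[#4:1@102] asks=[-]
After op 6 [order #5] limit_buy(price=102, qty=5): fills=none; bids=[#4:1@102 #5:5@102] asks=[-]

Answer: BIDS (highest first):
  #4: 1@102
  #5: 5@102
ASKS (lowest first):
  (empty)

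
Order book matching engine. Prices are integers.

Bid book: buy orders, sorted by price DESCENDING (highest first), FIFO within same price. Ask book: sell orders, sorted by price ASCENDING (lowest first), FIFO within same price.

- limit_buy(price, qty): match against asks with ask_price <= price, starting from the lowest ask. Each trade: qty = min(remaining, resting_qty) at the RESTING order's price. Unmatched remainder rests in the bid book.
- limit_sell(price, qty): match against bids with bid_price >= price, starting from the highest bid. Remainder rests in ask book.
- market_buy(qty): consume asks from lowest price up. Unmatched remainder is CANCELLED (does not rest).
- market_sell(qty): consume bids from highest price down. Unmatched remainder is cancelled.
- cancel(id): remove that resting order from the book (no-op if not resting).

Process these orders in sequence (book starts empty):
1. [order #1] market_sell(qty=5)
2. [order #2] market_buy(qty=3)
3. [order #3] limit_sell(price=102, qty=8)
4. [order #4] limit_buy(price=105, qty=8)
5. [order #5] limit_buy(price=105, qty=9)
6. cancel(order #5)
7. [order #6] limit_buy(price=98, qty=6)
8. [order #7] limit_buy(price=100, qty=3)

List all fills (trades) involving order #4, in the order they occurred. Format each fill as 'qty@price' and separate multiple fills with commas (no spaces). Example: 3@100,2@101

After op 1 [order #1] market_sell(qty=5): fills=none; bids=[-] asks=[-]
After op 2 [order #2] market_buy(qty=3): fills=none; bids=[-] asks=[-]
After op 3 [order #3] limit_sell(price=102, qty=8): fills=none; bids=[-] asks=[#3:8@102]
After op 4 [order #4] limit_buy(price=105, qty=8): fills=#4x#3:8@102; bids=[-] asks=[-]
After op 5 [order #5] limit_buy(price=105, qty=9): fills=none; bids=[#5:9@105] asks=[-]
After op 6 cancel(order #5): fills=none; bids=[-] asks=[-]
After op 7 [order #6] limit_buy(price=98, qty=6): fills=none; bids=[#6:6@98] asks=[-]
After op 8 [order #7] limit_buy(price=100, qty=3): fills=none; bids=[#7:3@100 #6:6@98] asks=[-]

Answer: 8@102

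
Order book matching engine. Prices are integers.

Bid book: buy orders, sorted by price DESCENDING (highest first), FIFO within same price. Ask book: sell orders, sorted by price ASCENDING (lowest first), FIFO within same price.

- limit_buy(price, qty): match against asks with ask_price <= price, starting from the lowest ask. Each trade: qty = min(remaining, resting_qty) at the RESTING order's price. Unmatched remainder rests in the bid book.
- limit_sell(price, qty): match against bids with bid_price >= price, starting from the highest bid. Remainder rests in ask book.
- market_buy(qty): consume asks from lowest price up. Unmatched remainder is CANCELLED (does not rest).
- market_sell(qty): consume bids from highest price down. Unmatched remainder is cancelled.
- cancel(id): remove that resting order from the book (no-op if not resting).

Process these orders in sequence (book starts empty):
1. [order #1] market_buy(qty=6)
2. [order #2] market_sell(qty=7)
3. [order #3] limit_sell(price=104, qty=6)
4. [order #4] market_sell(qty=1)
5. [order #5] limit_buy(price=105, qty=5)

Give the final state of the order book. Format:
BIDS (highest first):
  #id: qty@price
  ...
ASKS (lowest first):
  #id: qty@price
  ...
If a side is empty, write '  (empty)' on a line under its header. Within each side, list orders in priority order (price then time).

After op 1 [order #1] market_buy(qty=6): fills=none; bids=[-] asks=[-]
After op 2 [order #2] market_sell(qty=7): fills=none; bids=[-] asks=[-]
After op 3 [order #3] limit_sell(price=104, qty=6): fills=none; bids=[-] asks=[#3:6@104]
After op 4 [order #4] market_sell(qty=1): fills=none; bids=[-] asks=[#3:6@104]
After op 5 [order #5] limit_buy(price=105, qty=5): fills=#5x#3:5@104; bids=[-] asks=[#3:1@104]

Answer: BIDS (highest first):
  (empty)
ASKS (lowest first):
  #3: 1@104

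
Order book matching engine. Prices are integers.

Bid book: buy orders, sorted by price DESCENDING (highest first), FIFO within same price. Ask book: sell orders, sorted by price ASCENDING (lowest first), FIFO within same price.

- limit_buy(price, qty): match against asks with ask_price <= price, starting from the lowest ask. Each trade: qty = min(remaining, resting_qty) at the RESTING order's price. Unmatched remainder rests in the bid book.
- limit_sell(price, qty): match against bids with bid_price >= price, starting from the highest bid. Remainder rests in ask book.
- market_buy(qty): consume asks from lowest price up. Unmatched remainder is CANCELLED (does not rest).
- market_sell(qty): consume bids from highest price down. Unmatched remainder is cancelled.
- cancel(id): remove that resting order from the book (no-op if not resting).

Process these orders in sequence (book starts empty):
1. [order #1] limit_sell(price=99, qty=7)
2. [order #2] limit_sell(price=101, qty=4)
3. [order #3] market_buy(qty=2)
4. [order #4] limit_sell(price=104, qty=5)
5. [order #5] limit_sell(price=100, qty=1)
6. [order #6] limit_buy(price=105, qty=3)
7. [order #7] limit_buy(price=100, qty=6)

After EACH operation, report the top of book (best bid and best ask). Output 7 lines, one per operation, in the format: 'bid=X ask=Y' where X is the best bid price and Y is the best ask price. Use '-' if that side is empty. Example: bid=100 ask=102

Answer: bid=- ask=99
bid=- ask=99
bid=- ask=99
bid=- ask=99
bid=- ask=99
bid=- ask=99
bid=100 ask=101

Derivation:
After op 1 [order #1] limit_sell(price=99, qty=7): fills=none; bids=[-] asks=[#1:7@99]
After op 2 [order #2] limit_sell(price=101, qty=4): fills=none; bids=[-] asks=[#1:7@99 #2:4@101]
After op 3 [order #3] market_buy(qty=2): fills=#3x#1:2@99; bids=[-] asks=[#1:5@99 #2:4@101]
After op 4 [order #4] limit_sell(price=104, qty=5): fills=none; bids=[-] asks=[#1:5@99 #2:4@101 #4:5@104]
After op 5 [order #5] limit_sell(price=100, qty=1): fills=none; bids=[-] asks=[#1:5@99 #5:1@100 #2:4@101 #4:5@104]
After op 6 [order #6] limit_buy(price=105, qty=3): fills=#6x#1:3@99; bids=[-] asks=[#1:2@99 #5:1@100 #2:4@101 #4:5@104]
After op 7 [order #7] limit_buy(price=100, qty=6): fills=#7x#1:2@99 #7x#5:1@100; bids=[#7:3@100] asks=[#2:4@101 #4:5@104]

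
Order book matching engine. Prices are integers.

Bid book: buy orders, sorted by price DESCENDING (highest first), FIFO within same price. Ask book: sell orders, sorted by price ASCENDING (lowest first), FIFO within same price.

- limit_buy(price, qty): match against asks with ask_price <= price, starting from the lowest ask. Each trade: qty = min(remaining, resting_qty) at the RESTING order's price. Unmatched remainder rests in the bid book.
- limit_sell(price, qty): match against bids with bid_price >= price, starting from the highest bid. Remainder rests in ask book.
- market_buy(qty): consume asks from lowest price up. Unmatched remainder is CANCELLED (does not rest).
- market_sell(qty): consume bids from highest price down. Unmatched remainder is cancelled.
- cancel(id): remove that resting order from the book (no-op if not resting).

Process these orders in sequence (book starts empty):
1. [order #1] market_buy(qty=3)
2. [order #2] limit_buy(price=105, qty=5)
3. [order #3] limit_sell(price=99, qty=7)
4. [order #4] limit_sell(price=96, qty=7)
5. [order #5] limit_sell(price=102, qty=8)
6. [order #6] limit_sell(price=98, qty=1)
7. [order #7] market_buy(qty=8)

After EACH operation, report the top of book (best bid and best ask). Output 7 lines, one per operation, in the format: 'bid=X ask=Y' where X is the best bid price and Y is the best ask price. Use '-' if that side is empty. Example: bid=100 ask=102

After op 1 [order #1] market_buy(qty=3): fills=none; bids=[-] asks=[-]
After op 2 [order #2] limit_buy(price=105, qty=5): fills=none; bids=[#2:5@105] asks=[-]
After op 3 [order #3] limit_sell(price=99, qty=7): fills=#2x#3:5@105; bids=[-] asks=[#3:2@99]
After op 4 [order #4] limit_sell(price=96, qty=7): fills=none; bids=[-] asks=[#4:7@96 #3:2@99]
After op 5 [order #5] limit_sell(price=102, qty=8): fills=none; bids=[-] asks=[#4:7@96 #3:2@99 #5:8@102]
After op 6 [order #6] limit_sell(price=98, qty=1): fills=none; bids=[-] asks=[#4:7@96 #6:1@98 #3:2@99 #5:8@102]
After op 7 [order #7] market_buy(qty=8): fills=#7x#4:7@96 #7x#6:1@98; bids=[-] asks=[#3:2@99 #5:8@102]

Answer: bid=- ask=-
bid=105 ask=-
bid=- ask=99
bid=- ask=96
bid=- ask=96
bid=- ask=96
bid=- ask=99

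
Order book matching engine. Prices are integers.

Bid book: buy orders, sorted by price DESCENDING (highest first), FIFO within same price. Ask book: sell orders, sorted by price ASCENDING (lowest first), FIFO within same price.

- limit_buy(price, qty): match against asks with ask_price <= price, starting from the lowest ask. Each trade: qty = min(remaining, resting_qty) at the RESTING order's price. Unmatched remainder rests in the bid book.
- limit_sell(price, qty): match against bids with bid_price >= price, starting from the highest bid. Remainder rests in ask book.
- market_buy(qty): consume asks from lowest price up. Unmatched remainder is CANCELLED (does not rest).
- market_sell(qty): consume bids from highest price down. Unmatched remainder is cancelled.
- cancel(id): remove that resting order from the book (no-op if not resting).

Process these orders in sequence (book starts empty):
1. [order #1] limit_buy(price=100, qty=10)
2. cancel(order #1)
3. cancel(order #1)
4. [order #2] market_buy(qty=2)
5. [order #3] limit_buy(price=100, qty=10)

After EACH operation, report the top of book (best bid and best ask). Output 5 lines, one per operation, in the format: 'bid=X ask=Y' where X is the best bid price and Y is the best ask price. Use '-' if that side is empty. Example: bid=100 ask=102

Answer: bid=100 ask=-
bid=- ask=-
bid=- ask=-
bid=- ask=-
bid=100 ask=-

Derivation:
After op 1 [order #1] limit_buy(price=100, qty=10): fills=none; bids=[#1:10@100] asks=[-]
After op 2 cancel(order #1): fills=none; bids=[-] asks=[-]
After op 3 cancel(order #1): fills=none; bids=[-] asks=[-]
After op 4 [order #2] market_buy(qty=2): fills=none; bids=[-] asks=[-]
After op 5 [order #3] limit_buy(price=100, qty=10): fills=none; bids=[#3:10@100] asks=[-]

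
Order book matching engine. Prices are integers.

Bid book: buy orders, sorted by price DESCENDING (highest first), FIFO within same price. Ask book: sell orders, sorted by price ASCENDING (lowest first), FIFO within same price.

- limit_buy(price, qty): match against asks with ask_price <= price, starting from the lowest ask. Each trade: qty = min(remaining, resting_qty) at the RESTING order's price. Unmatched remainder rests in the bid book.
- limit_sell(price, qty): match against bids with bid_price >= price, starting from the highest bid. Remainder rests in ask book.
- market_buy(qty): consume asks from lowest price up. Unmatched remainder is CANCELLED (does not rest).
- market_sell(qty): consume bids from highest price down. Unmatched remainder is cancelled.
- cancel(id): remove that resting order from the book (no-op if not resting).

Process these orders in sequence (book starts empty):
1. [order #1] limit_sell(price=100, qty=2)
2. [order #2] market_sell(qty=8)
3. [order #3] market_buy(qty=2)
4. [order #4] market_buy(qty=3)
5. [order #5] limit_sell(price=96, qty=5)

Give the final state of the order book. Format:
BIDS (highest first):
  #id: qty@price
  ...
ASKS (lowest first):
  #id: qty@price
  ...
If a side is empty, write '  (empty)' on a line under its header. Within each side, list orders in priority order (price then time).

After op 1 [order #1] limit_sell(price=100, qty=2): fills=none; bids=[-] asks=[#1:2@100]
After op 2 [order #2] market_sell(qty=8): fills=none; bids=[-] asks=[#1:2@100]
After op 3 [order #3] market_buy(qty=2): fills=#3x#1:2@100; bids=[-] asks=[-]
After op 4 [order #4] market_buy(qty=3): fills=none; bids=[-] asks=[-]
After op 5 [order #5] limit_sell(price=96, qty=5): fills=none; bids=[-] asks=[#5:5@96]

Answer: BIDS (highest first):
  (empty)
ASKS (lowest first):
  #5: 5@96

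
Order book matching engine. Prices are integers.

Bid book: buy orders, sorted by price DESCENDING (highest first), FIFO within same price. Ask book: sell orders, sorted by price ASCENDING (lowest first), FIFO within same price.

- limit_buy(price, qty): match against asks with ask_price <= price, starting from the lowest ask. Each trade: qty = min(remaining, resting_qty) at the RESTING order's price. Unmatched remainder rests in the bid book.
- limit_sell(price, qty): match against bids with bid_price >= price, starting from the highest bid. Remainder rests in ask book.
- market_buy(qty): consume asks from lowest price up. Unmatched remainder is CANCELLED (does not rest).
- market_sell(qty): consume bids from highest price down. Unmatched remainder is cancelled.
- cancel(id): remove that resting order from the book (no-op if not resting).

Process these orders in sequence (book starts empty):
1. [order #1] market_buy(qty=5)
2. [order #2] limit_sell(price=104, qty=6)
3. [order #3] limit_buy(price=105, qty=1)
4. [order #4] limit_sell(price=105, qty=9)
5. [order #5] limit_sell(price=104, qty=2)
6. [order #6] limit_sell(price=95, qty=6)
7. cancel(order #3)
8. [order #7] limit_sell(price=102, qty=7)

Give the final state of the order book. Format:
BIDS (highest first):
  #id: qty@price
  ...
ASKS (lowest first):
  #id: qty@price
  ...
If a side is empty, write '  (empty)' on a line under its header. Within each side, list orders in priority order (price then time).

Answer: BIDS (highest first):
  (empty)
ASKS (lowest first):
  #6: 6@95
  #7: 7@102
  #2: 5@104
  #5: 2@104
  #4: 9@105

Derivation:
After op 1 [order #1] market_buy(qty=5): fills=none; bids=[-] asks=[-]
After op 2 [order #2] limit_sell(price=104, qty=6): fills=none; bids=[-] asks=[#2:6@104]
After op 3 [order #3] limit_buy(price=105, qty=1): fills=#3x#2:1@104; bids=[-] asks=[#2:5@104]
After op 4 [order #4] limit_sell(price=105, qty=9): fills=none; bids=[-] asks=[#2:5@104 #4:9@105]
After op 5 [order #5] limit_sell(price=104, qty=2): fills=none; bids=[-] asks=[#2:5@104 #5:2@104 #4:9@105]
After op 6 [order #6] limit_sell(price=95, qty=6): fills=none; bids=[-] asks=[#6:6@95 #2:5@104 #5:2@104 #4:9@105]
After op 7 cancel(order #3): fills=none; bids=[-] asks=[#6:6@95 #2:5@104 #5:2@104 #4:9@105]
After op 8 [order #7] limit_sell(price=102, qty=7): fills=none; bids=[-] asks=[#6:6@95 #7:7@102 #2:5@104 #5:2@104 #4:9@105]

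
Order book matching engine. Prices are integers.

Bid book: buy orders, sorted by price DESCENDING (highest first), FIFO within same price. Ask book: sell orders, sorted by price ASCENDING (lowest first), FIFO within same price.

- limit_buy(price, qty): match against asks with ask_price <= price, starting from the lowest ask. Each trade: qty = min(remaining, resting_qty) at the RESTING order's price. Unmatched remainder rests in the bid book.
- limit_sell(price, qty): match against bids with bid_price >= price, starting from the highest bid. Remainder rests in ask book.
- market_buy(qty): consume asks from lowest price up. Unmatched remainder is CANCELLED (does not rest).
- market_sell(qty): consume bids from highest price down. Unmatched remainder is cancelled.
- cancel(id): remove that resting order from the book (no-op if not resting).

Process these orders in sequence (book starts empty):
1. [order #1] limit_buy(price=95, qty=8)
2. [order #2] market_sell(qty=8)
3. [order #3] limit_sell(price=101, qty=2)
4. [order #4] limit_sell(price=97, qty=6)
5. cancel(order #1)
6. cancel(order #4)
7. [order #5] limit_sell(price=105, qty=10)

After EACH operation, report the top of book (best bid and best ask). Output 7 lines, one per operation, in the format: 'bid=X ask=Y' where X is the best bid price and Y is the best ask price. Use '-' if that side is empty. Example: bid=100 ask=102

Answer: bid=95 ask=-
bid=- ask=-
bid=- ask=101
bid=- ask=97
bid=- ask=97
bid=- ask=101
bid=- ask=101

Derivation:
After op 1 [order #1] limit_buy(price=95, qty=8): fills=none; bids=[#1:8@95] asks=[-]
After op 2 [order #2] market_sell(qty=8): fills=#1x#2:8@95; bids=[-] asks=[-]
After op 3 [order #3] limit_sell(price=101, qty=2): fills=none; bids=[-] asks=[#3:2@101]
After op 4 [order #4] limit_sell(price=97, qty=6): fills=none; bids=[-] asks=[#4:6@97 #3:2@101]
After op 5 cancel(order #1): fills=none; bids=[-] asks=[#4:6@97 #3:2@101]
After op 6 cancel(order #4): fills=none; bids=[-] asks=[#3:2@101]
After op 7 [order #5] limit_sell(price=105, qty=10): fills=none; bids=[-] asks=[#3:2@101 #5:10@105]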